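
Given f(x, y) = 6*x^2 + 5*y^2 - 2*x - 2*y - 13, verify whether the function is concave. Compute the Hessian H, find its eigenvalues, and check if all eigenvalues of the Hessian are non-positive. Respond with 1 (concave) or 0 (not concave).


The Hessian of f(x,y) = 6*x^2 + 5*y^2 - 2*x - 2*y - 13 is:
H = [[12, 0], [0, 10]]
Trace = 12 + 10 = 22
Determinant = 12*10 - (0)^2 = 120
Discriminant = (22)^2 - 4*120 = 4.0
Eigenvalues: lambda_1 = 10.0, lambda_2 = 12.0
The function is not concave.

0


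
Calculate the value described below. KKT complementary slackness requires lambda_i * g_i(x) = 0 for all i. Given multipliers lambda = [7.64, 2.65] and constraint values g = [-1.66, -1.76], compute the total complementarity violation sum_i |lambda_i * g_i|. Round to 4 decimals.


KKT complementary slackness check:
lambda_1 * g_1 = 7.64 * -1.66 = -12.6824
lambda_2 * g_2 = 2.65 * -1.76 = -4.664
Total violation = 12.6824 + 4.664 = 17.3464


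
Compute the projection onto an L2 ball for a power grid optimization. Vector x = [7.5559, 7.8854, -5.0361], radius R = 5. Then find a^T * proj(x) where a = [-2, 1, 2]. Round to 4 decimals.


Step 1: Compute ||x|| (intermediates to 6 decimals).
||x|| = sqrt(7.5559^2 + 7.8854^2 + (-5.0361)^2) = 12.026365
Step 2: Project.
Since ||x|| > R, scale = R/||x|| = 5/12.026365 = 0.415753, proj(x) = scale * x
proj(x) = [3.141388, 3.278379, -2.093774]
Step 3: Dot product.
a^T * proj(x) = -2*3.141388 + 1*3.278379 + 2*(-2.093774) = -7.1919


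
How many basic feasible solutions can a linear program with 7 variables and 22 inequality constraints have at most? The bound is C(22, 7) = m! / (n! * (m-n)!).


Each vertex corresponds to some choice of n active constraints out of m, so the number of vertices is at most C(m, n) = m! / (n!(m-n)!).
m = 22, n = 7
Numerator: 22 * 21 * 20 * 19 * 18 * 17 * 16
Denominator: 7! = 5040
C(22, 7) = 170544


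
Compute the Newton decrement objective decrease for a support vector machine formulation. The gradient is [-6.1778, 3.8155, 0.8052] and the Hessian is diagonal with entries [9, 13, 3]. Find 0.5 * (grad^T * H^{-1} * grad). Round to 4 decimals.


Step 1: H is diagonal, so H^(-1) * g = [-0.6864, 0.2935, 0.2684].
Step 2: g^T H^(-1) g = sum_i g_i^2 / H_ii
  = (-6.1778)^2/9 + (3.8155)^2/13 + (0.8052)^2/3
  = 4.2406 + 1.1198 + 0.2161 = 5.5765
Step 3: Objective decrease = 0.5 * g^T H^(-1) g = 2.7883


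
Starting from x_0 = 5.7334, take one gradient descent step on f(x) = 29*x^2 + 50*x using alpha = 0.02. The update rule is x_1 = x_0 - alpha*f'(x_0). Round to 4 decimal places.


We compute the gradient at x_0 and apply the update.
f'(x) = 58*x + 50
f'(5.7334) = 58*5.7334 + 50 = 382.5372
x_1 = 5.7334 - 0.02*382.5372 = -1.9173


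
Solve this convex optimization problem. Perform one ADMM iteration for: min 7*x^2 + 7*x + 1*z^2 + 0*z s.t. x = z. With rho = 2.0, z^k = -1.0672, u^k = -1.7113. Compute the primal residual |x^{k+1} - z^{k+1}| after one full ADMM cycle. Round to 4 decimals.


ADMM iteration with rho = 2.0, z^k = -1.0672, u^k = -1.7113
Step 1: x-update.
Minimize 7*x^2 + 7*x + (2.0/2)*(x + 1.0672 - 1.7113)^2
FOC: (2*7 + 2.0)*x = -7 + 2.0*(-1.0672 + 1.7113)
x^{k+1} = -0.357
Step 2: z-update.
Minimize 1*z^2 + 0*z + (2.0/2)*(-0.357 - z - 1.7113)^2
FOC: (2*1 + 2.0)*z = 0 + 2.0*(-0.357 - 1.7113)
z^{k+1} = -1.0341
Step 3: u-update.
u^{k+1} = -1.7113 - 0.357 + 1.0341 = -1.0341
Step 4: Primal residual = |-0.357 + 1.0341| = 0.6772


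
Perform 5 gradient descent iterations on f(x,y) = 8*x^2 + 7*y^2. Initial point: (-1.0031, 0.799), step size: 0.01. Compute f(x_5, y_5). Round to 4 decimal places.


Gradient descent on f(x,y) = 8*x^2 + 7*y^2.
Starting point: (-1.0031, 0.799), alpha = 0.01
Step 1: grad_x = 2*8*-1.0031 = -16.0496, grad_y = 2*7*0.799 = 11.186
  x_1 = -1.0031 - 0.01*-16.0496 = -0.8426
  y_1 = 0.799 - 0.01*11.186 = 0.6871
Step 2: grad_x = 2*8*-0.8426 = -13.4817, grad_y = 2*7*0.6871 = 9.62
  x_2 = -0.8426 - 0.01*-13.4817 = -0.7078
  y_2 = 0.6871 - 0.01*9.62 = 0.5909
Step 3: grad_x = 2*8*-0.7078 = -11.3246, grad_y = 2*7*0.5909 = 8.2732
  x_3 = -0.7078 - 0.01*-11.3246 = -0.5945
  y_3 = 0.5909 - 0.01*8.2732 = 0.5082
Step 4: grad_x = 2*8*-0.5945 = -9.5127, grad_y = 2*7*0.5082 = 7.1149
  x_4 = -0.5945 - 0.01*-9.5127 = -0.4994
  y_4 = 0.5082 - 0.01*7.1149 = 0.4371
Step 5: grad_x = 2*8*-0.4994 = -7.9906, grad_y = 2*7*0.4371 = 6.1188
  x_5 = -0.4994 - 0.01*-7.9906 = -0.4195
  y_5 = 0.4371 - 0.01*6.1188 = 0.3759
f(-0.4195, 0.3759) = 8*(-0.4195)^2 + 7*0.3759^2 = 2.3969


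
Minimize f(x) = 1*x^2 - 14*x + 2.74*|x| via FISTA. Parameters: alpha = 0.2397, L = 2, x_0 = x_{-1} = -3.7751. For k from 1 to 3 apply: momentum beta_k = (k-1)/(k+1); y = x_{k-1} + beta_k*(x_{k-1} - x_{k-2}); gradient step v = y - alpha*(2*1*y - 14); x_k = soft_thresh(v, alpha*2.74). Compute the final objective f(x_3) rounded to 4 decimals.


FISTA on f(x) = 1*x^2 - 14*x + 2.74*|x|
L = 2, alpha = 0.2397
Iteration 1: beta = 0.0, y = -3.7751 + 0.0*(-3.7751 + 3.7751) = -3.7751
  grad(y) = -21.5502, v = y - alpha*grad = 1.3905
  prox(v) = soft_thresh(1.3905, 0.6568) = 0.7337
Iteration 2: beta = 0.3333, y = 0.7337 + 0.3333*(0.7337 + 3.7751) = 2.2366
  grad(y) = -9.5267, v = y - alpha*grad = 4.5202
  prox(v) = soft_thresh(4.5202, 0.6568) = 3.8634
Iteration 3: beta = 0.5, y = 3.8634 + 0.5*(3.8634 - 0.7337) = 5.4283
  grad(y) = -3.1435, v = y - alpha*grad = 6.1818
  prox(v) = soft_thresh(6.1818, 0.6568) = 5.525
f(x_3) = 1*5.525^2 - 14*5.525 + 2.74*|5.525| = -31.6859


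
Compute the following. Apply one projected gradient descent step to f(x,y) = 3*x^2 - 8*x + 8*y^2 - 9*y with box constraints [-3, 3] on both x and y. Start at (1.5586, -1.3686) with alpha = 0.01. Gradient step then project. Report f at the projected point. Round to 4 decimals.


Step 1: Compute gradient at (1.5586, -1.3686).
grad_x = 2*3*1.5586 - 8 = 1.3516
grad_y = 2*8*-1.3686 - 9 = -30.8976
Step 2: Gradient step.
x_raw = 1.5586 - 0.01*1.3516 = 1.5451
y_raw = -1.3686 - 0.01*-30.8976 = -1.0596
Step 3: Project onto [-3, 3].
x_proj = clip(1.5451) = 1.5451
y_proj = clip(-1.0596) = -1.0596
Step 4: Evaluate f.
f(1.5451, -1.0596) = 13.3202


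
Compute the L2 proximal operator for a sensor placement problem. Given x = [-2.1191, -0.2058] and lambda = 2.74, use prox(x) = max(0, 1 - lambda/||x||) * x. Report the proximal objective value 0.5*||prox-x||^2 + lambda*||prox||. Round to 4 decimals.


Step 1: Compute ||x||.
||x|| = 2.1291
Step 2: Compute scaling factor.
scale = max(0, 1 - 2.74/2.1291) = 0.0
Step 3: prox(x) = [-0.0, -0.0]
||prox(x)|| = 0.0
Step 4: Proximal objective.
0.5*||prox-x||^2 = 2.2665
lambda*||prox|| = 0.0
Total = 2.2665


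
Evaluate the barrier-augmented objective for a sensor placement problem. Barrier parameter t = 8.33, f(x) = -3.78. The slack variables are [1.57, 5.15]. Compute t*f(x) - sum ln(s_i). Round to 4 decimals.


Step 1: Compute log-barrier.
ln values: [0.4511, 1.639]
phi = -(0.4511 + 1.639) = -2.0901
Step 2: Compute augmented objective.
t*f(x) = 8.33*-3.78 = -31.4874
Total = -31.4874 - 2.0901 = -33.5775


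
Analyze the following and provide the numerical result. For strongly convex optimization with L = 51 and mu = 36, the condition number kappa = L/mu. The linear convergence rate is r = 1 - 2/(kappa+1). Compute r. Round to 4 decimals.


Step 1: Compute the condition number.
kappa = L/mu = 51/36 = 1.4167
Step 2: Compute the convergence rate.
r = 1 - 2/(kappa + 1) = 1 - 2*mu/(L + mu) = (L - mu)/(L + mu) = 15/87 = 0.1724


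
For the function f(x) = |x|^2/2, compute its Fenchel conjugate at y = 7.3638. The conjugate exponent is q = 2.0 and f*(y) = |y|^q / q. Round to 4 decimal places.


The conjugate exponent q satisfies 1/p + 1/q = 1.
p = 2, so q = 2/(2 - 1) = 2.0
|y|^q = 7.3638^2.0 = 54.2256
f*(7.3638) = 54.2256 / 2.0 = 27.1128


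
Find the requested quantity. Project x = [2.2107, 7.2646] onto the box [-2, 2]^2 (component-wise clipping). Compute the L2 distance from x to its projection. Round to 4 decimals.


Project each component onto [-2, 2].
clip(2.2107) = 2.0, clip(7.2646) = 2.0
Projection = [2.0, 2.0]
Squared diffs: [0.0444, 27.716]
Distance = sqrt(27.7604) = 5.2688


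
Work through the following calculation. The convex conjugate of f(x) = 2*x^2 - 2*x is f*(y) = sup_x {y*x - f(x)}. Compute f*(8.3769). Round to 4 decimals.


f*(y) = sup_x {y*x - a*x^2 - b*x} = sup_x {(y-b)*x - a*x^2}
FOC: (y - b) - 2a*x = 0 => x* = (y - b)/(2a)
x* = (8.3769 + 2)/(2*2) = 2.5942
f*(8.3769) = (y-b)^2/(4a) = (8.3769 + 2)^2/(4*2)
= 107.6801/8 = 13.46


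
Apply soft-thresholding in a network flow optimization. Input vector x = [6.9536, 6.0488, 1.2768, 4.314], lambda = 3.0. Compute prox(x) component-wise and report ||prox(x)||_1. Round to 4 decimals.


Soft-thresholding with lambda = 3.0:
prox(6.9536) = sign(6.9536)*max(|6.9536| - 3.0, 0) = 3.9536
prox(6.0488) = sign(6.0488)*max(|6.0488| - 3.0, 0) = 3.0488
prox(1.2768) = sign(1.2768)*max(|1.2768| - 3.0, 0) = 0.0
prox(4.314) = sign(4.314)*max(|4.314| - 3.0, 0) = 1.314
prox(x) = [3.9536, 3.0488, 0.0, 1.314]
||prox(x)||_1 = 3.9536 + 3.0488 + 0.0 + 1.314 = 8.3164


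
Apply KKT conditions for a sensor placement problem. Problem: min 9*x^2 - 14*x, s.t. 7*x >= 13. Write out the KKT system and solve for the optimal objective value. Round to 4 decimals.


Step 1: Try lambda = 0 (constraint inactive).
x_unc = 14/(2*9) = 0.7778
Check: 7*0.7778 = 5.4446 < 13 -- violated!
Step 2: Constraint must be active: 7*x = 13
x* = 13/7 = 1.8571 (rounded; the exact value 13/7 is used below)
lambda = (2*9*(13/7) - 14)/7 = 2.7755
Step 3: Compute optimal value.
f(x*) = 9*(13/7)^2 - 14*(13/7) = 5.0408


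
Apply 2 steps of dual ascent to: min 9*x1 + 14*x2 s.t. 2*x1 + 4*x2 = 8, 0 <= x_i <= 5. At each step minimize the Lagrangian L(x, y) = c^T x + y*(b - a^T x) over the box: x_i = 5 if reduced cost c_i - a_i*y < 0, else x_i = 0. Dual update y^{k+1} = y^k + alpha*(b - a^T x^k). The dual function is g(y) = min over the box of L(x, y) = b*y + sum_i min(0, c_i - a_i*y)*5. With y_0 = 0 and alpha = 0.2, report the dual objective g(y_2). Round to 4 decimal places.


Dual ascent for LP: min 9*x1 + 14*x2, 2*x1 + 4*x2 = 8, 0 <= x_i <= 5
Step 1: y^k = 0.0, reduced costs: (9.0, 14.0)
  x^k = (0.0, 0.0), subgradient = b - a^T x = 8.0
  y^{k+1} = 0.0 + 0.2*8.0 = 1.6
Step 2: y^k = 1.6, reduced costs: (5.8, 7.6)
  x^k = (0.0, 0.0), subgradient = b - a^T x = 8.0
  y^{k+1} = 1.6 + 0.2*8.0 = 3.2
Dual objective at y_2 = 3.2: reduced costs (2.6, 1.2), box minimizer x = (0.0, 0.0)
g(y_2) = b*y + (c1 - a1*y)*x1 + (c2 - a2*y)*x2 = 8*3.2 + 2.6*0.0 + 1.2*0.0 = 25.6 + 0.0 + 0.0 = 25.6


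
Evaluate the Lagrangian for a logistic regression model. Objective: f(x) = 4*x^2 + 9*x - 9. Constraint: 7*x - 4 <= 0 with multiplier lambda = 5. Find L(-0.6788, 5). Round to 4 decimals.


Step 1: Evaluate f(x).
f(-0.6788) = 4*(-0.6788)^2 + 9*(-0.6788) - 9 = -13.2661
Step 2: Evaluate g(x).
g(-0.6788) = 7*-0.6788 - 4 = -8.7516
Step 3: Compute Lagrangian.
L = -13.2661 + 5*-8.7516 = -57.0241


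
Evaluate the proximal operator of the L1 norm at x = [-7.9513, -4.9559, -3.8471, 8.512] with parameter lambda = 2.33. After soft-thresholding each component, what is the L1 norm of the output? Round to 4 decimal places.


Soft-thresholding with lambda = 2.33:
prox(-7.9513) = sign(-7.9513)*max(|-7.9513| - 2.33, 0) = -5.6213
prox(-4.9559) = sign(-4.9559)*max(|-4.9559| - 2.33, 0) = -2.6259
prox(-3.8471) = sign(-3.8471)*max(|-3.8471| - 2.33, 0) = -1.5171
prox(8.512) = sign(8.512)*max(|8.512| - 2.33, 0) = 6.182
prox(x) = [-5.6213, -2.6259, -1.5171, 6.182]
||prox(x)||_1 = 5.6213 + 2.6259 + 1.5171 + 6.182 = 15.9463


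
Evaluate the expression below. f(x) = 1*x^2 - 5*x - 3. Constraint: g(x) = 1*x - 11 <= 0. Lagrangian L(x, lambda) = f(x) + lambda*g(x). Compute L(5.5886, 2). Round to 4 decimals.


Step 1: Evaluate f(x).
f(5.5886) = 1*5.5886^2 - 5*5.5886 - 3 = 0.2894
Step 2: Evaluate g(x).
g(5.5886) = 1*5.5886 - 11 = -5.4114
Step 3: Compute Lagrangian.
L = 0.2894 + 2*-5.4114 = -10.5334


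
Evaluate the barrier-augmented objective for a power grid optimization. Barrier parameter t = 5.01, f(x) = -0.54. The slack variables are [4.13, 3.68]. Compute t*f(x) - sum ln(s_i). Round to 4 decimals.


Step 1: Compute log-barrier.
ln values: [1.4183, 1.3029]
phi = -(1.4183 + 1.3029) = -2.7212
Step 2: Compute augmented objective.
t*f(x) = 5.01*-0.54 = -2.7054
Total = -2.7054 - 2.7212 = -5.4266


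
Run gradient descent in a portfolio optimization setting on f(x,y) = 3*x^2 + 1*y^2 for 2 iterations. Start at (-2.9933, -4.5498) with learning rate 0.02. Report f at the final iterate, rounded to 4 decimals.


Gradient descent on f(x,y) = 3*x^2 + 1*y^2.
Starting point: (-2.9933, -4.5498), alpha = 0.02
Step 1: grad_x = 2*3*-2.9933 = -17.9598, grad_y = 2*1*-4.5498 = -9.0996
  x_1 = -2.9933 - 0.02*-17.9598 = -2.6341
  y_1 = -4.5498 - 0.02*-9.0996 = -4.3678
Step 2: grad_x = 2*3*-2.6341 = -15.8046, grad_y = 2*1*-4.3678 = -8.7356
  x_2 = -2.6341 - 0.02*-15.8046 = -2.318
  y_2 = -4.3678 - 0.02*-8.7356 = -4.1931
f(-2.318, -4.1931) = 3*(-2.318)^2 + 1*(-4.1931)^2 = 33.7016


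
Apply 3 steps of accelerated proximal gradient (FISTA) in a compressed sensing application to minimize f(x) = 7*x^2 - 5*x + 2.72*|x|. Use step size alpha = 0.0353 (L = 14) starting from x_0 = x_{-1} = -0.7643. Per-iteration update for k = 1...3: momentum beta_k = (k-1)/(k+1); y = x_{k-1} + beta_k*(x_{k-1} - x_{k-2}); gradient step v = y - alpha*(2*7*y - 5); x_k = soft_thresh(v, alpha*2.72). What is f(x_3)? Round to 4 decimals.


FISTA on f(x) = 7*x^2 - 5*x + 2.72*|x|
L = 14, alpha = 0.0353
Iteration 1: beta = 0.0, y = -0.7643 + 0.0*(-0.7643 + 0.7643) = -0.7643
  grad(y) = -15.7002, v = y - alpha*grad = -0.2101
  prox(v) = soft_thresh(-0.2101, 0.096) = -0.1141
Iteration 2: beta = 0.3333, y = -0.1141 + 0.3333*(-0.1141 + 0.7643) = 0.1027
  grad(y) = -3.5625, v = y - alpha*grad = 0.2284
  prox(v) = soft_thresh(0.2284, 0.096) = 0.1324
Iteration 3: beta = 0.5, y = 0.1324 + 0.5*(0.1324 + 0.1141) = 0.2557
  grad(y) = -1.4207, v = y - alpha*grad = 0.3058
  prox(v) = soft_thresh(0.3058, 0.096) = 0.2098
f(x_3) = 7*0.2098^2 - 5*0.2098 + 2.72*|0.2098| = -0.1702


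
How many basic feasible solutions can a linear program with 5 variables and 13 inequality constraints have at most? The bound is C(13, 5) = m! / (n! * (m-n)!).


Each vertex corresponds to some choice of n active constraints out of m, so the number of vertices is at most C(m, n) = m! / (n!(m-n)!).
m = 13, n = 5
Numerator: 13 * 12 * 11 * 10 * 9
Denominator: 5! = 120
C(13, 5) = 1287


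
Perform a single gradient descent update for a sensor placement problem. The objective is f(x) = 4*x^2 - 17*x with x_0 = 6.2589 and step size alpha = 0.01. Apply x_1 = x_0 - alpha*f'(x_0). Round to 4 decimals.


We compute the gradient at x_0 and apply the update.
f'(x) = 8*x - 17
f'(6.2589) = 8*6.2589 - 17 = 33.0712
x_1 = 6.2589 - 0.01*33.0712 = 5.9282


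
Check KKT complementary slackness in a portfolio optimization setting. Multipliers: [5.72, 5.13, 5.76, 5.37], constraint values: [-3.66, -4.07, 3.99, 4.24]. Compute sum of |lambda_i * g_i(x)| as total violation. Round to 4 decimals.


KKT complementary slackness check:
lambda_1 * g_1 = 5.72 * -3.66 = -20.9352
lambda_2 * g_2 = 5.13 * -4.07 = -20.8791
lambda_3 * g_3 = 5.76 * 3.99 = 22.9824
lambda_4 * g_4 = 5.37 * 4.24 = 22.7688
Total violation = 20.9352 + 20.8791 + 22.9824 + 22.7688 = 87.5655


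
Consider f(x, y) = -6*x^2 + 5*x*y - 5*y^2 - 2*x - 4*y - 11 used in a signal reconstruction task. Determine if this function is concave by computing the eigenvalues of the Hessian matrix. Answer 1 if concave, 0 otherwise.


The Hessian of f(x,y) = -6*x^2 + 5*x*y - 5*y^2 - 2*x - 4*y - 11 is:
H = [[-12, 5], [5, -10]]
Trace = -12 - 10 = -22
Determinant = -12*-10 - (5)^2 = 95
Discriminant = (-22)^2 - 4*95 = 104.0
Eigenvalues: lambda_1 = -16.099, lambda_2 = -5.901
The function is concave.

1


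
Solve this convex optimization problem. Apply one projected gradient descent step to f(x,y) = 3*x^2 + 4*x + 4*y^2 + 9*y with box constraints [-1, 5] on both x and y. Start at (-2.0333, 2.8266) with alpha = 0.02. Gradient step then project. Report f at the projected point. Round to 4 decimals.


Step 1: Compute gradient at (-2.0333, 2.8266).
grad_x = 2*3*-2.0333 + 4 = -8.1998
grad_y = 2*4*2.8266 + 9 = 31.6128
Step 2: Gradient step.
x_raw = -2.0333 - 0.02*-8.1998 = -1.8693
y_raw = 2.8266 - 0.02*31.6128 = 2.1943
Step 3: Project onto [-1, 5].
x_proj = clip(-1.8693) = -1.0
y_proj = clip(2.1943) = 2.1943
Step 4: Evaluate f.
f(-1.0, 2.1943) = 38.0097


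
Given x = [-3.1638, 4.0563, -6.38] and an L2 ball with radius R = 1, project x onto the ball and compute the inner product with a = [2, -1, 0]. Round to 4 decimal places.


Step 1: Compute ||x|| (intermediates to 6 decimals).
||x|| = sqrt((-3.1638)^2 + 4.0563^2 + (-6.38)^2) = 8.195584
Step 2: Project.
Since ||x|| > R, scale = R/||x|| = 1/8.195584 = 0.122017, proj(x) = scale * x
proj(x) = [-0.386037, 0.494938, -0.778468]
Step 3: Dot product.
a^T * proj(x) = 2*(-0.386037) - 1*0.494938 + 0*(-0.778468) = -1.267


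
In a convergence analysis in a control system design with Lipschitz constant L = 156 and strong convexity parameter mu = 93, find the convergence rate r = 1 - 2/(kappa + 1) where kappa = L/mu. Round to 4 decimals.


Step 1: Compute the condition number.
kappa = L/mu = 156/93 = 1.6774
Step 2: Compute the convergence rate.
r = 1 - 2/(kappa + 1) = 1 - 2*mu/(L + mu) = (L - mu)/(L + mu) = 63/249 = 0.253


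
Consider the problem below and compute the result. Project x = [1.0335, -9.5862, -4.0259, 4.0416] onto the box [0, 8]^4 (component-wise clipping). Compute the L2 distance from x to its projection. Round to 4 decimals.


Project each component onto [0, 8].
clip(1.0335) = 1.0335, clip(-9.5862) = 0.0, clip(-4.0259) = 0.0, clip(4.0416) = 4.0416
Projection = [1.0335, 0.0, 0.0, 4.0416]
Squared diffs: [0.0, 91.8952, 16.2079, 0.0]
Distance = sqrt(108.1031) = 10.3973


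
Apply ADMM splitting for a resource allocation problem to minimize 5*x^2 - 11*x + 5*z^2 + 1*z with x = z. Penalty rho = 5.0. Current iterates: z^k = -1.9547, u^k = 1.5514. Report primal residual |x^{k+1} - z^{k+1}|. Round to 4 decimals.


ADMM iteration with rho = 5.0, z^k = -1.9547, u^k = 1.5514
Step 1: x-update.
Minimize 5*x^2 - 11*x + (5.0/2)*(x + 1.9547 + 1.5514)^2
FOC: (2*5 + 5.0)*x = 11 + 5.0*(-1.9547 - 1.5514)
x^{k+1} = -0.4354
Step 2: z-update.
Minimize 5*z^2 + 1*z + (5.0/2)*(-0.4354 - z + 1.5514)^2
FOC: (2*5 + 5.0)*z = -1 + 5.0*(-0.4354 + 1.5514)
z^{k+1} = 0.3053
Step 3: u-update.
u^{k+1} = 1.5514 - 0.4354 - 0.3053 = 0.8107
Step 4: Primal residual = |-0.4354 - 0.3053| = 0.7407


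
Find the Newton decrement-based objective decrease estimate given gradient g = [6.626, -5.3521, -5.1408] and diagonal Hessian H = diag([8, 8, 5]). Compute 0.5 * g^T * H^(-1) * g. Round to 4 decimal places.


Step 1: H is diagonal, so H^(-1) * g = [0.8283, -0.669, -1.0282].
Step 2: g^T H^(-1) g = sum_i g_i^2 / H_ii
  = (6.626)^2/8 + (-5.3521)^2/8 + (-5.1408)^2/5
  = 5.488 + 3.5806 + 5.2856 = 14.3542
Step 3: Objective decrease = 0.5 * g^T H^(-1) g = 7.1771


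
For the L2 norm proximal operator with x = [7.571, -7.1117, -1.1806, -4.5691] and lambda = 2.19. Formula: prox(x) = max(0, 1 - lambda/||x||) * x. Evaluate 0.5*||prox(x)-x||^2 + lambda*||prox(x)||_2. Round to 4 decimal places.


Step 1: Compute ||x||.
||x|| = 11.4091
Step 2: Compute scaling factor.
scale = max(0, 1 - 2.19/11.4091) = 0.808
Step 3: prox(x) = [6.1177, -5.7466, -0.954, -3.692]
||prox(x)|| = 9.2191
Step 4: Proximal objective.
0.5*||prox-x||^2 = 2.3981
lambda*||prox|| = 20.1898
Total = 22.5878


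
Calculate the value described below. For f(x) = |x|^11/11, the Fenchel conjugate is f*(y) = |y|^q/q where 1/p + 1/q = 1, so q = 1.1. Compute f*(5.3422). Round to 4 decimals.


The conjugate exponent q satisfies 1/p + 1/q = 1.
p = 11, so q = 11/(11 - 1) = 1.1
|y|^q = 5.3422^1.1 = 6.3167
f*(5.3422) = 6.3167 / 1.1 = 5.7425


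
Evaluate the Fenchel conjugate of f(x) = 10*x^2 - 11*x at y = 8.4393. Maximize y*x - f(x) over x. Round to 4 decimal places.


f*(y) = sup_x {y*x - a*x^2 - b*x} = sup_x {(y-b)*x - a*x^2}
FOC: (y - b) - 2a*x = 0 => x* = (y - b)/(2a)
x* = (8.4393 + 11)/(2*10) = 0.972
f*(8.4393) = (y-b)^2/(4a) = (8.4393 + 11)^2/(4*10)
= 377.8864/40 = 9.4472


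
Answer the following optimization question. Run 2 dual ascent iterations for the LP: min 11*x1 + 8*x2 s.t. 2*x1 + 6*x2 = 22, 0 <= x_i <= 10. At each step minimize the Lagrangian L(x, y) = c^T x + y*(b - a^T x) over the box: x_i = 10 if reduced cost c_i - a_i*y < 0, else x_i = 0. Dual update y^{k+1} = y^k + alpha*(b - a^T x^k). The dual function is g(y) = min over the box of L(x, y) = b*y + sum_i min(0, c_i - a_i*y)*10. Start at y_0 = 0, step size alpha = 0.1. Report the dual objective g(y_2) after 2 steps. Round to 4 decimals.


Dual ascent for LP: min 11*x1 + 8*x2, 2*x1 + 6*x2 = 22, 0 <= x_i <= 10
Step 1: y^k = 0.0, reduced costs: (11.0, 8.0)
  x^k = (0.0, 0.0), subgradient = b - a^T x = 22.0
  y^{k+1} = 0.0 + 0.1*22.0 = 2.2
Step 2: y^k = 2.2, reduced costs: (6.6, -5.2)
  x^k = (0.0, 10.0), subgradient = b - a^T x = -38.0
  y^{k+1} = 2.2 + 0.1*-38.0 = -1.6
Dual objective at y_2 = -1.6: reduced costs (14.2, 17.6), box minimizer x = (0.0, 0.0)
g(y_2) = b*y + (c1 - a1*y)*x1 + (c2 - a2*y)*x2 = 22*(-1.6) + 14.2*0.0 + 17.6*0.0 = -35.2 + 0.0 + 0.0 = -35.2


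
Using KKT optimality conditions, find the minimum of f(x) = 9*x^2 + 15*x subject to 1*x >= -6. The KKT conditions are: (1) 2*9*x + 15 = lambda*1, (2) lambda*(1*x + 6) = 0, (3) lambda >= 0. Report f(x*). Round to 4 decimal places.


Step 1: Try lambda = 0 (constraint inactive).
Stationarity: 2*9*x + 15 = 0
x* = -15/(2*9) = -5/6 = -0.8333 (rounded; the exact value -5/6 is used below)
Check constraint: 1*-0.8333 = -0.8333 >= -6 -- satisfied.
Step 2: Compute optimal value.
f(x*) = 9*(-5/6)^2 + 15*(-5/6) = -6.25


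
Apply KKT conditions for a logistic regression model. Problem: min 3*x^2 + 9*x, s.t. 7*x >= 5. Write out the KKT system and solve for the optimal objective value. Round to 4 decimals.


Step 1: Try lambda = 0 (constraint inactive).
x_unc = -9/(2*3) = -1.5
Check: 7*-1.5 = -10.5 < 5 -- violated!
Step 2: Constraint must be active: 7*x = 5
x* = 5/7 = 0.7143 (rounded; the exact value 5/7 is used below)
lambda = (2*3*(5/7) + 9)/7 = 1.898
Step 3: Compute optimal value.
f(x*) = 3*(5/7)^2 + 9*(5/7) = 7.9592


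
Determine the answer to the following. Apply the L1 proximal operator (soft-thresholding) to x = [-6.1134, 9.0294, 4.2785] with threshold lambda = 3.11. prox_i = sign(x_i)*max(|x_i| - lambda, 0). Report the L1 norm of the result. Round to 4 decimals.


Soft-thresholding with lambda = 3.11:
prox(-6.1134) = sign(-6.1134)*max(|-6.1134| - 3.11, 0) = -3.0034
prox(9.0294) = sign(9.0294)*max(|9.0294| - 3.11, 0) = 5.9194
prox(4.2785) = sign(4.2785)*max(|4.2785| - 3.11, 0) = 1.1685
prox(x) = [-3.0034, 5.9194, 1.1685]
||prox(x)||_1 = 3.0034 + 5.9194 + 1.1685 = 10.0913


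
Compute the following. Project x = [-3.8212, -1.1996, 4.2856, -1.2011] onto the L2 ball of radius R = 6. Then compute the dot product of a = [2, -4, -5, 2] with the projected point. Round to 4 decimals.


Step 1: Compute ||x|| (intermediates to 6 decimals).
||x|| = sqrt((-3.8212)^2 + (-1.1996)^2 + 4.2856^2 + (-1.2011)^2) = 5.987455
Step 2: Project.
Since ||x|| <= R, proj = x (no scaling needed).
proj(x) = [-3.8212, -1.1996, 4.2856, -1.2011]
Step 3: Dot product.
a^T * proj(x) = 2*(-3.8212) - 4*(-1.1996) - 5*4.2856 + 2*(-1.2011) = -26.6742


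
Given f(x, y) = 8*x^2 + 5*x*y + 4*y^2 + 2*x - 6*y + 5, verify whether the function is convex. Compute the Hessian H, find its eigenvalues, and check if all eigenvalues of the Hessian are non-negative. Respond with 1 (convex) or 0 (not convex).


The Hessian of f(x,y) = 8*x^2 + 5*x*y + 4*y^2 + 2*x - 6*y + 5 is:
H = [[16, 5], [5, 8]]
Trace = 16 + 8 = 24
Determinant = 16*8 - (5)^2 = 103
Discriminant = (24)^2 - 4*103 = 164.0
Eigenvalues: lambda_1 = 5.5969, lambda_2 = 18.4031
The function is convex.

1


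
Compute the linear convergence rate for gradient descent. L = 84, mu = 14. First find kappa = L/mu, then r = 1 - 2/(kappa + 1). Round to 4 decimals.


Step 1: Compute the condition number.
kappa = L/mu = 84/14 = 6.0
Step 2: Compute the convergence rate.
r = 1 - 2/(kappa + 1) = 1 - 2*mu/(L + mu) = (L - mu)/(L + mu) = 70/98 = 0.7143


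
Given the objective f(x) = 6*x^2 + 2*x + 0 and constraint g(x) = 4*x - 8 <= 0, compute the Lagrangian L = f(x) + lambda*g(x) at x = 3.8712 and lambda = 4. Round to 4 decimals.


Step 1: Evaluate f(x).
f(3.8712) = 6*3.8712^2 + 2*3.8712 + 0 = 97.6595
Step 2: Evaluate g(x).
g(3.8712) = 4*3.8712 - 8 = 7.4848
Step 3: Compute Lagrangian.
L = 97.6595 + 4*7.4848 = 127.5987


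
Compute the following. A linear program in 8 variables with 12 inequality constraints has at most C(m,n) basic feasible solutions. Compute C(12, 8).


Each vertex corresponds to some choice of n active constraints out of m, so the number of vertices is at most C(m, n) = m! / (n!(m-n)!).
m = 12, n = 8
Numerator: 12 * 11 * 10 * 9 * 8 * 7 * 6 * 5
Denominator: 8! = 40320
C(12, 8) = 495


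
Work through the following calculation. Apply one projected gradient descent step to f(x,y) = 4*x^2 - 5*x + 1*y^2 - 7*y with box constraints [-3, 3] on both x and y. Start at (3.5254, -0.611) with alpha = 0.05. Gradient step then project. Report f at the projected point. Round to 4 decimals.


Step 1: Compute gradient at (3.5254, -0.611).
grad_x = 2*4*3.5254 - 5 = 23.2032
grad_y = 2*1*-0.611 - 7 = -8.222
Step 2: Gradient step.
x_raw = 3.5254 - 0.05*23.2032 = 2.3652
y_raw = -0.611 - 0.05*-8.222 = -0.1999
Step 3: Project onto [-3, 3].
x_proj = clip(2.3652) = 2.3652
y_proj = clip(-0.1999) = -0.1999
Step 4: Evaluate f.
f(2.3652, -0.1999) = 11.9905


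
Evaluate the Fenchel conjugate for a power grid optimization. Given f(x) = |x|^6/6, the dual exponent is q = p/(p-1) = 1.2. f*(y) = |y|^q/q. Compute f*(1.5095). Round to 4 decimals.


The conjugate exponent q satisfies 1/p + 1/q = 1.
p = 6, so q = 6/(6 - 1) = 1.2
|y|^q = 1.5095^1.2 = 1.6391
f*(1.5095) = 1.6391 / 1.2 = 1.3659


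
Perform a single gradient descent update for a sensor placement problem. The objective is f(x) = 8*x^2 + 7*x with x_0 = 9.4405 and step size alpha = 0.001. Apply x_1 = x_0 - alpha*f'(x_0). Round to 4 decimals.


We compute the gradient at x_0 and apply the update.
f'(x) = 16*x + 7
f'(9.4405) = 16*9.4405 + 7 = 158.048
x_1 = 9.4405 - 0.001*158.048 = 9.2825


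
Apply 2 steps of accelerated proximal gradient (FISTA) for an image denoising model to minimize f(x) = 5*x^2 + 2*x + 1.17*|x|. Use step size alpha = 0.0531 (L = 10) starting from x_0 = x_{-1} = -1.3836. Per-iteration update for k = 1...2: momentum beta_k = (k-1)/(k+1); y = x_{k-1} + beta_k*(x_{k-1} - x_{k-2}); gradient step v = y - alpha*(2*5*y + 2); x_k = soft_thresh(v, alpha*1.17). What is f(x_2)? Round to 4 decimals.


FISTA on f(x) = 5*x^2 + 2*x + 1.17*|x|
L = 10, alpha = 0.0531
Iteration 1: beta = 0.0, y = -1.3836 + 0.0*(-1.3836 + 1.3836) = -1.3836
  grad(y) = -11.836, v = y - alpha*grad = -0.7551
  prox(v) = soft_thresh(-0.7551, 0.0621) = -0.693
Iteration 2: beta = 0.3333, y = -0.693 + 0.3333*(-0.693 + 1.3836) = -0.4628
  grad(y) = -2.6278, v = y - alpha*grad = -0.3232
  prox(v) = soft_thresh(-0.3232, 0.0621) = -0.2611
f(x_2) = 5*(-0.2611)^2 + 2*(-0.2611) + 1.17*|-0.2611| = 0.1242


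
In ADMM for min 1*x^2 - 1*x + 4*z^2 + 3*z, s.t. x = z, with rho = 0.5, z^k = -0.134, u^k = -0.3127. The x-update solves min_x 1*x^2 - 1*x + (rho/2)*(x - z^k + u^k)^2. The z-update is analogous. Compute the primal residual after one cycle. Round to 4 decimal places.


ADMM iteration with rho = 0.5, z^k = -0.134, u^k = -0.3127
Step 1: x-update.
Minimize 1*x^2 - 1*x + (0.5/2)*(x + 0.134 - 0.3127)^2
FOC: (2*1 + 0.5)*x = 1 + 0.5*(-0.134 + 0.3127)
x^{k+1} = 0.4357
Step 2: z-update.
Minimize 4*z^2 + 3*z + (0.5/2)*(0.4357 - z - 0.3127)^2
FOC: (2*4 + 0.5)*z = -3 + 0.5*(0.4357 - 0.3127)
z^{k+1} = -0.3457
Step 3: u-update.
u^{k+1} = -0.3127 + 0.4357 + 0.3457 = 0.4687
Step 4: Primal residual = |0.4357 + 0.3457| = 0.7814


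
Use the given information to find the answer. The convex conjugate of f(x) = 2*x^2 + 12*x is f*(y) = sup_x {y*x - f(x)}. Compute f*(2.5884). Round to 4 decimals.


f*(y) = sup_x {y*x - a*x^2 - b*x} = sup_x {(y-b)*x - a*x^2}
FOC: (y - b) - 2a*x = 0 => x* = (y - b)/(2a)
x* = (2.5884 - 12)/(2*2) = -2.3529
f*(2.5884) = (y-b)^2/(4a) = (2.5884 - 12)^2/(4*2)
= 88.5782/8 = 11.0723


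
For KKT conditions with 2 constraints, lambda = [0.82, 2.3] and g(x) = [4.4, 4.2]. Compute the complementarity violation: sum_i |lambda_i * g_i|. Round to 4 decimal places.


KKT complementary slackness check:
lambda_1 * g_1 = 0.82 * 4.4 = 3.608
lambda_2 * g_2 = 2.3 * 4.2 = 9.66
Total violation = 3.608 + 9.66 = 13.268


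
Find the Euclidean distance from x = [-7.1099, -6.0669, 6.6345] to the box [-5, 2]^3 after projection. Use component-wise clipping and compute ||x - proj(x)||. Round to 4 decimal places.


Project each component onto [-5, 2].
clip(-7.1099) = -5.0, clip(-6.0669) = -5.0, clip(6.6345) = 2.0
Projection = [-5.0, -5.0, 2.0]
Squared diffs: [4.4517, 1.1383, 21.4786]
Distance = sqrt(27.0686) = 5.2027


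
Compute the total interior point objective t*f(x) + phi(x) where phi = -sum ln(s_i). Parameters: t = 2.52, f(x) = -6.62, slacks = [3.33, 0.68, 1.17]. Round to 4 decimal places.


Step 1: Compute log-barrier.
ln values: [1.203, -0.3857, 0.157]
phi = -(1.203 - 0.3857 + 0.157) = -0.9743
Step 2: Compute augmented objective.
t*f(x) = 2.52*-6.62 = -16.6824
Total = -16.6824 - 0.9743 = -17.6567


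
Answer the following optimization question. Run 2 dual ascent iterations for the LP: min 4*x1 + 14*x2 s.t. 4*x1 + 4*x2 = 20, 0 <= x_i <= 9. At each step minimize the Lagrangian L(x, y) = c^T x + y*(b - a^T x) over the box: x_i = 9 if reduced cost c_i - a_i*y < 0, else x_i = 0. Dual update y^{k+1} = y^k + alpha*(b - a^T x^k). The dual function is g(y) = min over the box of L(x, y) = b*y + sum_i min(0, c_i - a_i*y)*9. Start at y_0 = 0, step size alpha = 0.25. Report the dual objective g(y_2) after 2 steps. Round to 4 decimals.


Dual ascent for LP: min 4*x1 + 14*x2, 4*x1 + 4*x2 = 20, 0 <= x_i <= 9
Step 1: y^k = 0.0, reduced costs: (4.0, 14.0)
  x^k = (0.0, 0.0), subgradient = b - a^T x = 20.0
  y^{k+1} = 0.0 + 0.25*20.0 = 5.0
Step 2: y^k = 5.0, reduced costs: (-16.0, -6.0)
  x^k = (9.0, 9.0), subgradient = b - a^T x = -52.0
  y^{k+1} = 5.0 + 0.25*-52.0 = -8.0
Dual objective at y_2 = -8.0: reduced costs (36.0, 46.0), box minimizer x = (0.0, 0.0)
g(y_2) = b*y + (c1 - a1*y)*x1 + (c2 - a2*y)*x2 = 20*(-8.0) + 36.0*0.0 + 46.0*0.0 = -160.0 + 0.0 + 0.0 = -160.0


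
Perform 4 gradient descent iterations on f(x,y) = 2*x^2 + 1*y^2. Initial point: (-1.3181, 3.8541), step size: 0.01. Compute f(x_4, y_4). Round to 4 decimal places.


Gradient descent on f(x,y) = 2*x^2 + 1*y^2.
Starting point: (-1.3181, 3.8541), alpha = 0.01
Step 1: grad_x = 2*2*-1.3181 = -5.2724, grad_y = 2*1*3.8541 = 7.7082
  x_1 = -1.3181 - 0.01*-5.2724 = -1.2654
  y_1 = 3.8541 - 0.01*7.7082 = 3.777
Step 2: grad_x = 2*2*-1.2654 = -5.0615, grad_y = 2*1*3.777 = 7.554
  x_2 = -1.2654 - 0.01*-5.0615 = -1.2148
  y_2 = 3.777 - 0.01*7.554 = 3.7015
Step 3: grad_x = 2*2*-1.2148 = -4.859, grad_y = 2*1*3.7015 = 7.403
  x_3 = -1.2148 - 0.01*-4.859 = -1.1662
  y_3 = 3.7015 - 0.01*7.403 = 3.6274
Step 4: grad_x = 2*2*-1.1662 = -4.6647, grad_y = 2*1*3.6274 = 7.2549
  x_4 = -1.1662 - 0.01*-4.6647 = -1.1195
  y_4 = 3.6274 - 0.01*7.2549 = 3.5549
f(-1.1195, 3.5549) = 2*(-1.1195)^2 + 1*3.5549^2 = 15.144


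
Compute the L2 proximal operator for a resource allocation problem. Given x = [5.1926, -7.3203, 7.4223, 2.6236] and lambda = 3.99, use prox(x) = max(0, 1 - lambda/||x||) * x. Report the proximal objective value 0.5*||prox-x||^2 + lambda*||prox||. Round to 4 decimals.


Step 1: Compute ||x||.
||x|| = 11.9383
Step 2: Compute scaling factor.
scale = max(0, 1 - 3.99/11.9383) = 0.6658
Step 3: prox(x) = [3.4571, -4.8737, 4.9416, 1.7467]
||prox(x)|| = 7.9483
Step 4: Proximal objective.
0.5*||prox-x||^2 = 7.9601
lambda*||prox|| = 31.7137
Total = 39.6739


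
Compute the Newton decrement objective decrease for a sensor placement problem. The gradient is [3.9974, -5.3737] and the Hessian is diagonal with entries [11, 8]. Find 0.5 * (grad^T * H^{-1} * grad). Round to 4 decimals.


Step 1: H is diagonal, so H^(-1) * g = [0.3634, -0.6717].
Step 2: g^T H^(-1) g = sum_i g_i^2 / H_ii
  = (3.9974)^2/11 + (-5.3737)^2/8
  = 1.4527 + 3.6096 = 5.0622
Step 3: Objective decrease = 0.5 * g^T H^(-1) g = 2.5311


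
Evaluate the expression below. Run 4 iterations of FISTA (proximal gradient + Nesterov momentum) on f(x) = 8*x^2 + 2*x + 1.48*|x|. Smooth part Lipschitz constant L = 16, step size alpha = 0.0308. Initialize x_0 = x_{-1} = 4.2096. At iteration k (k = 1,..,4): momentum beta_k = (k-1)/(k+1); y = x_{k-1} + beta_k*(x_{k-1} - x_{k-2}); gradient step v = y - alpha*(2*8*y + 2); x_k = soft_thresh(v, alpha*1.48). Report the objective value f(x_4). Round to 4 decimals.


FISTA on f(x) = 8*x^2 + 2*x + 1.48*|x|
L = 16, alpha = 0.0308
Iteration 1: beta = 0.0, y = 4.2096 + 0.0*(4.2096 - 4.2096) = 4.2096
  grad(y) = 69.3536, v = y - alpha*grad = 2.0735
  prox(v) = soft_thresh(2.0735, 0.0456) = 2.0279
Iteration 2: beta = 0.3333, y = 2.0279 + 0.3333*(2.0279 - 4.2096) = 1.3007
  grad(y) = 22.8112, v = y - alpha*grad = 0.5981
  prox(v) = soft_thresh(0.5981, 0.0456) = 0.5525
Iteration 3: beta = 0.5, y = 0.5525 + 0.5*(0.5525 - 2.0279) = -0.1852
  grad(y) = -0.9627, v = y - alpha*grad = -0.1555
  prox(v) = soft_thresh(-0.1555, 0.0456) = -0.1099
Iteration 4: beta = 0.6, y = -0.1099 + 0.6*(-0.1099 - 0.5525) = -0.5074
  grad(y) = -6.1186, v = y - alpha*grad = -0.319
  prox(v) = soft_thresh(-0.319, 0.0456) = -0.2734
f(x_4) = 8*(-0.2734)^2 + 2*(-0.2734) + 1.48*|-0.2734| = 0.4557


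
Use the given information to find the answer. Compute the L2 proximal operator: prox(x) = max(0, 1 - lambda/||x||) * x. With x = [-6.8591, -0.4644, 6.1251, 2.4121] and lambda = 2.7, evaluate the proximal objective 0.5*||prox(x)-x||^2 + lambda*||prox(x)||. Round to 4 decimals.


Step 1: Compute ||x||.
||x|| = 9.5183
Step 2: Compute scaling factor.
scale = max(0, 1 - 2.7/9.5183) = 0.7163
Step 3: prox(x) = [-4.9134, -0.3327, 4.3876, 1.7279]
||prox(x)|| = 6.8183
Step 4: Proximal objective.
0.5*||prox-x||^2 = 3.645
lambda*||prox|| = 18.4094
Total = 22.0544


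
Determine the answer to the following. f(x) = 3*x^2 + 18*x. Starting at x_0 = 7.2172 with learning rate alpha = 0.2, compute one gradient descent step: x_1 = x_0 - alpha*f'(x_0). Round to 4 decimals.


We compute the gradient at x_0 and apply the update.
f'(x) = 6*x + 18
f'(7.2172) = 6*7.2172 + 18 = 61.3032
x_1 = 7.2172 - 0.2*61.3032 = -5.0434


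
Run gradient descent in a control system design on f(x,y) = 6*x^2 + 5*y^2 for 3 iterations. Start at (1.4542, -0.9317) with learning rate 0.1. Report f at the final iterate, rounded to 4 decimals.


Gradient descent on f(x,y) = 6*x^2 + 5*y^2.
Starting point: (1.4542, -0.9317), alpha = 0.1
Step 1: grad_x = 2*6*1.4542 = 17.4504, grad_y = 2*5*-0.9317 = -9.317
  x_1 = 1.4542 - 0.1*17.4504 = -0.2908
  y_1 = -0.9317 - 0.1*-9.317 = 0.0
Step 2: grad_x = 2*6*-0.2908 = -3.4901, grad_y = 2*5*0.0 = 0.0
  x_2 = -0.2908 - 0.1*-3.4901 = 0.0582
  y_2 = 0.0 - 0.1*0.0 = 0.0
Step 3: grad_x = 2*6*0.0582 = 0.698, grad_y = 2*5*0.0 = 0.0
  x_3 = 0.0582 - 0.1*0.698 = -0.0116
  y_3 = 0.0 - 0.1*0.0 = 0.0
f(-0.0116, 0.0) = 6*(-0.0116)^2 + 5*0.0^2 = 0.0008


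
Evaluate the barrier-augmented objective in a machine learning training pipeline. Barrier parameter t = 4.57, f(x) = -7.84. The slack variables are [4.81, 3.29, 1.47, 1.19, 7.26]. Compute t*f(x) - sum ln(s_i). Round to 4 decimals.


Step 1: Compute log-barrier.
ln values: [1.5707, 1.1909, 0.3853, 0.174, 1.9824]
phi = -(1.5707 + 1.1909 + 0.3853 + 0.174 + 1.9824) = -5.3032
Step 2: Compute augmented objective.
t*f(x) = 4.57*-7.84 = -35.8288
Total = -35.8288 - 5.3032 = -41.132


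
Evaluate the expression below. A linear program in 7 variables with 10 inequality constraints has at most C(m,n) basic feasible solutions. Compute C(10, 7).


Each vertex corresponds to some choice of n active constraints out of m, so the number of vertices is at most C(m, n) = m! / (n!(m-n)!).
m = 10, n = 7
Numerator: 10 * 9 * 8 * 7 * 6 * 5 * 4
Denominator: 7! = 5040
C(10, 7) = 120


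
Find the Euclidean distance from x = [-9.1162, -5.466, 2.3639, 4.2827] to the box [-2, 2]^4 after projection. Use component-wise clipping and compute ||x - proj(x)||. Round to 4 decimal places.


Project each component onto [-2, 2].
clip(-9.1162) = -2.0, clip(-5.466) = -2.0, clip(2.3639) = 2.0, clip(4.2827) = 2.0
Projection = [-2.0, -2.0, 2.0, 2.0]
Squared diffs: [50.6403, 12.0132, 0.1324, 5.2107]
Distance = sqrt(67.9966) = 8.246


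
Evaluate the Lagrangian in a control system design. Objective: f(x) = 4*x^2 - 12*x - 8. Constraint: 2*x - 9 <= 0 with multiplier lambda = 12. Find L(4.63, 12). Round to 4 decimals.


Step 1: Evaluate f(x).
f(4.63) = 4*4.63^2 - 12*4.63 - 8 = 22.1876
Step 2: Evaluate g(x).
g(4.63) = 2*4.63 - 9 = 0.26
Step 3: Compute Lagrangian.
L = 22.1876 + 12*0.26 = 25.3076


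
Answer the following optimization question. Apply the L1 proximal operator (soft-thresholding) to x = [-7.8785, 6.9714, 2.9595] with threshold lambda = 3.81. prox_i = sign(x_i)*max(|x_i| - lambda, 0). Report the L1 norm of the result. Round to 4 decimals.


Soft-thresholding with lambda = 3.81:
prox(-7.8785) = sign(-7.8785)*max(|-7.8785| - 3.81, 0) = -4.0685
prox(6.9714) = sign(6.9714)*max(|6.9714| - 3.81, 0) = 3.1614
prox(2.9595) = sign(2.9595)*max(|2.9595| - 3.81, 0) = 0.0
prox(x) = [-4.0685, 3.1614, 0.0]
||prox(x)||_1 = 4.0685 + 3.1614 + 0.0 = 7.2299


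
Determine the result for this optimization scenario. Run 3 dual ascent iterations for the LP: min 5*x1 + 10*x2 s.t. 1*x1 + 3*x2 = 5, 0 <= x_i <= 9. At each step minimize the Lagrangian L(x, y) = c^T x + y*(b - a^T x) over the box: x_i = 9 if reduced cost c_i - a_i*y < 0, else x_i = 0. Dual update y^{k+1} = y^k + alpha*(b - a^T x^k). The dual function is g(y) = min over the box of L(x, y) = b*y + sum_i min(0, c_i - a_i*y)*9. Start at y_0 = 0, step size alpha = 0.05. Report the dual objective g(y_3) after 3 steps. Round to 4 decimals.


Dual ascent for LP: min 5*x1 + 10*x2, 1*x1 + 3*x2 = 5, 0 <= x_i <= 9
Step 1: y^k = 0.0, reduced costs: (5.0, 10.0)
  x^k = (0.0, 0.0), subgradient = b - a^T x = 5.0
  y^{k+1} = 0.0 + 0.05*5.0 = 0.25
Step 2: y^k = 0.25, reduced costs: (4.75, 9.25)
  x^k = (0.0, 0.0), subgradient = b - a^T x = 5.0
  y^{k+1} = 0.25 + 0.05*5.0 = 0.5
Step 3: y^k = 0.5, reduced costs: (4.5, 8.5)
  x^k = (0.0, 0.0), subgradient = b - a^T x = 5.0
  y^{k+1} = 0.5 + 0.05*5.0 = 0.75
Dual objective at y_3 = 0.75: reduced costs (4.25, 7.75), box minimizer x = (0.0, 0.0)
g(y_3) = b*y + (c1 - a1*y)*x1 + (c2 - a2*y)*x2 = 5*0.75 + 4.25*0.0 + 7.75*0.0 = 3.75 + 0.0 + 0.0 = 3.75


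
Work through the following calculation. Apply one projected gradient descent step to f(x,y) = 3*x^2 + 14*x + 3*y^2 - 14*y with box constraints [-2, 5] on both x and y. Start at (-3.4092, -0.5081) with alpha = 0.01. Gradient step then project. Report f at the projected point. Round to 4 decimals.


Step 1: Compute gradient at (-3.4092, -0.5081).
grad_x = 2*3*-3.4092 + 14 = -6.4552
grad_y = 2*3*-0.5081 - 14 = -17.0486
Step 2: Gradient step.
x_raw = -3.4092 - 0.01*-6.4552 = -3.3446
y_raw = -0.5081 - 0.01*-17.0486 = -0.3376
Step 3: Project onto [-2, 5].
x_proj = clip(-3.3446) = -2.0
y_proj = clip(-0.3376) = -0.3376
Step 4: Evaluate f.
f(-2.0, -0.3376) = -10.9315


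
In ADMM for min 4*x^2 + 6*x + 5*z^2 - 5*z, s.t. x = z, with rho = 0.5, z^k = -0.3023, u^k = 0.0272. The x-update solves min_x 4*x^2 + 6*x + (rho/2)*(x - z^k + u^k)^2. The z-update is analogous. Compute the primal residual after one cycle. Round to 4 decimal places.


ADMM iteration with rho = 0.5, z^k = -0.3023, u^k = 0.0272
Step 1: x-update.
Minimize 4*x^2 + 6*x + (0.5/2)*(x + 0.3023 + 0.0272)^2
FOC: (2*4 + 0.5)*x = -6 + 0.5*(-0.3023 - 0.0272)
x^{k+1} = -0.7253
Step 2: z-update.
Minimize 5*z^2 - 5*z + (0.5/2)*(-0.7253 - z + 0.0272)^2
FOC: (2*5 + 0.5)*z = 5 + 0.5*(-0.7253 + 0.0272)
z^{k+1} = 0.4429
Step 3: u-update.
u^{k+1} = 0.0272 - 0.7253 - 0.4429 = -1.141
Step 4: Primal residual = |-0.7253 - 0.4429| = 1.1682
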